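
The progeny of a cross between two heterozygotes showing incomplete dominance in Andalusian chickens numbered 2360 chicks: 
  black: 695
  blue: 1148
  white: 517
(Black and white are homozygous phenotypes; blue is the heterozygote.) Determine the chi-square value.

With incomplete dominance, a heterozygote × heterozygote cross gives a 1:2:1 phenotypic ratio.
The 1:2:1 ratio has 4 parts, so with N = 2360 the expected counts are:
  black: 2360 × 1/4 = 590
  blue: 2360 × 2/4 = 1180
  white: 2360 × 1/4 = 590
χ² = Σ (O − E)² / E
  black: (695 − 590)² / 590 = 18.6864
  blue: (1148 − 1180)² / 1180 = 0.8678
  white: (517 − 590)² / 590 = 9.0322
χ² = 18.6864 + 0.8678 + 9.0322 = 28.5864 ≈ 28.586

28.586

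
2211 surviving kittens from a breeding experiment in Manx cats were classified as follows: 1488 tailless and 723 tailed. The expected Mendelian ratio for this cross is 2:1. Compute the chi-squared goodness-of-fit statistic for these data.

Total ratio parts = 3. Expected numbers out of 2211:
  tailless: 2211 × 2/3 = 1474
  tailed: 2211 × 1/3 = 737
χ² = Σ (O − E)² / E
  tailless: (1488 − 1474)² / 1474 = 0.1330
  tailed: (723 − 737)² / 737 = 0.2659
χ² = 0.1330 + 0.2659 = 0.3989 ≈ 0.399

0.399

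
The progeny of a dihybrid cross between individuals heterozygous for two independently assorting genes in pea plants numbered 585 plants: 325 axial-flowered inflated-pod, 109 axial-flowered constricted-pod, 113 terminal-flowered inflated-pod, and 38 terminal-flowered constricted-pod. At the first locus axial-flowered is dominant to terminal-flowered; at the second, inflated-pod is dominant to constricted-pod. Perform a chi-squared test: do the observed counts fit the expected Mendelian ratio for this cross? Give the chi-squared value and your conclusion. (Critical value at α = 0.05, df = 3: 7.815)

0.211; consistent

A dihybrid F₂ with independent assortment and complete dominance at both loci gives a 9:3:3:1 phenotypic ratio.
The 9:3:3:1 ratio has 16 parts, so with N = 585 the expected counts are:
  axial-flowered inflated-pod: 585 × 9/16 = 329.0625
  axial-flowered constricted-pod: 585 × 3/16 = 109.6875
  terminal-flowered inflated-pod: 585 × 3/16 = 109.6875
  terminal-flowered constricted-pod: 585 × 1/16 = 36.5625
χ² = Σ (O − E)² / E
  axial-flowered inflated-pod: (325 − 329.0625)² / 329.0625 = 0.0502
  axial-flowered constricted-pod: (109 − 109.6875)² / 109.6875 = 0.0043
  terminal-flowered inflated-pod: (113 − 109.6875)² / 109.6875 = 0.1000
  terminal-flowered constricted-pod: (38 − 36.5625)² / 36.5625 = 0.0565
χ² = 0.0502 + 0.0043 + 0.1000 + 0.0565 = 0.211
Degrees of freedom = 4 − 1 = 3; critical value at α = 0.05 is 7.815.
Since 0.211 < 7.815, we fail to reject the null hypothesis — the data are consistent with the 9:3:3:1 ratio.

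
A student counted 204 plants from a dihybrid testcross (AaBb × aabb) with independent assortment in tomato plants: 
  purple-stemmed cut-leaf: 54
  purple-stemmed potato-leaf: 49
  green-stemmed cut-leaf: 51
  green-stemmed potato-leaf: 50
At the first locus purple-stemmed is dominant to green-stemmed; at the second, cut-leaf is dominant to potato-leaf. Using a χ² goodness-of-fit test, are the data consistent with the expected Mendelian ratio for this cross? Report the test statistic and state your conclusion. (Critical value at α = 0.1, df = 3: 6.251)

A dihybrid testcross with independent assortment gives a 1:1:1:1 ratio.
The 1:1:1:1 ratio has 4 parts, so with N = 204 the expected counts are:
  purple-stemmed cut-leaf: 204 × 1/4 = 51
  purple-stemmed potato-leaf: 204 × 1/4 = 51
  green-stemmed cut-leaf: 204 × 1/4 = 51
  green-stemmed potato-leaf: 204 × 1/4 = 51
χ² = Σ (O − E)² / E
  purple-stemmed cut-leaf: (54 − 51)² / 51 = 0.1765
  purple-stemmed potato-leaf: (49 − 51)² / 51 = 0.0784
  green-stemmed cut-leaf: (51 − 51)² / 51 = 0.0000
  green-stemmed potato-leaf: (50 − 51)² / 51 = 0.0196
χ² = 0.1765 + 0.0784 + 0.0000 + 0.0196 = 0.2745 ≈ 0.275
Degrees of freedom = 4 − 1 = 3; critical value at α = 0.1 is 6.251.
Since 0.275 < 6.251, we fail to reject the null hypothesis — the data are consistent with the 1:1:1:1 ratio.

0.275; consistent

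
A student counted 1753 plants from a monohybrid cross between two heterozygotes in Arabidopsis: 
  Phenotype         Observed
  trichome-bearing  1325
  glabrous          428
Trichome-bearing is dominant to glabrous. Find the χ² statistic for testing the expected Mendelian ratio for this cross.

For a monohybrid cross between heterozygotes with complete dominance, the expected phenotypic ratio is 3:1.
Total ratio parts = 4. Expected numbers out of 1753:
  trichome-bearing: 1753 × 3/4 = 1314.75
  glabrous: 1753 × 1/4 = 438.25
χ² = Σ (O − E)² / E
  trichome-bearing: (1325 − 1314.75)² / 1314.75 = 0.0799
  glabrous: (428 − 438.25)² / 438.25 = 0.2397
χ² = 0.0799 + 0.2397 = 0.3196 ≈ 0.320

0.320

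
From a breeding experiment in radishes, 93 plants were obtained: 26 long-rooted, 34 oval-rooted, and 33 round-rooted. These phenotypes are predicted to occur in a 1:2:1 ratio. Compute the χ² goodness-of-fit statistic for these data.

The 1:2:1 ratio has 4 parts, so with N = 93 the expected counts are:
  long-rooted: 93 × 1/4 = 23.25
  oval-rooted: 93 × 2/4 = 46.5
  round-rooted: 93 × 1/4 = 23.25
χ² = Σ (O − E)² / E
  long-rooted: (26 − 23.25)² / 23.25 = 0.3253
  oval-rooted: (34 − 46.5)² / 46.5 = 3.3602
  round-rooted: (33 − 23.25)² / 23.25 = 4.0887
χ² = 0.3253 + 3.3602 + 4.0887 = 7.7742 ≈ 7.774

7.774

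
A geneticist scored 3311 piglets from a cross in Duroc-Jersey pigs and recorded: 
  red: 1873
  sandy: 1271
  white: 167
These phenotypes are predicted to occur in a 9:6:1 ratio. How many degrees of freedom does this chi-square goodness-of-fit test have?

A goodness-of-fit test with 3 phenotype classes has df = 3 − 1 = 2.

2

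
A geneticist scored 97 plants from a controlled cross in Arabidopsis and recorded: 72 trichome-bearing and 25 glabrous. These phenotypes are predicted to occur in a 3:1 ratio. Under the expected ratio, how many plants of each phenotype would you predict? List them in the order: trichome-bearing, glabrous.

The 3:1 ratio has 4 parts, so with N = 97 the expected counts are:
  trichome-bearing: 97 × 3/4 = 72.75
  glabrous: 97 × 1/4 = 24.25

72.75, 24.25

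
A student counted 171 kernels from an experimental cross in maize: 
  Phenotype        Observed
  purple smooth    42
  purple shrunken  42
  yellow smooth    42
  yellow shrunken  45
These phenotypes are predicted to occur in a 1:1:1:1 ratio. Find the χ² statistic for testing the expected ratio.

Under the 1:1:1:1 hypothesis (Σ ratio = 4, N = 171):
  purple smooth: 171 × 1/4 = 42.75
  purple shrunken: 171 × 1/4 = 42.75
  yellow smooth: 171 × 1/4 = 42.75
  yellow shrunken: 171 × 1/4 = 42.75
χ² = Σ (O − E)² / E
  purple smooth: (42 − 42.75)² / 42.75 = 0.0132
  purple shrunken: (42 − 42.75)² / 42.75 = 0.0132
  yellow smooth: (42 − 42.75)² / 42.75 = 0.0132
  yellow shrunken: (45 − 42.75)² / 42.75 = 0.1184
χ² = 0.0132 + 0.0132 + 0.0132 + 0.1184 = 0.158

0.158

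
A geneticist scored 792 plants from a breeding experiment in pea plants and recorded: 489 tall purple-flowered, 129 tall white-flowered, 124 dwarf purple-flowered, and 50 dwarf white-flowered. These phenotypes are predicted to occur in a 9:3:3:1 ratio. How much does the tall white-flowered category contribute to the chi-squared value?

Total ratio parts = 16. Expected numbers out of 792:
  tall purple-flowered: 792 × 9/16 = 445.5
  tall white-flowered: 792 × 3/16 = 148.5
  dwarf purple-flowered: 792 × 3/16 = 148.5
  dwarf white-flowered: 792 × 1/16 = 49.5
Contribution of tall white-flowered: (129 − 148.5)² / 148.5 = 2.5606

2.561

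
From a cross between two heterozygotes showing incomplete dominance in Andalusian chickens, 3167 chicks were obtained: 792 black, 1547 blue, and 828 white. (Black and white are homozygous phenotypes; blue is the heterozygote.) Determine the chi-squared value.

With incomplete dominance, a heterozygote × heterozygote cross gives a 1:2:1 phenotypic ratio.
Under the 1:2:1 hypothesis (Σ ratio = 4, N = 3167):
  black: 3167 × 1/4 = 791.75
  blue: 3167 × 2/4 = 1583.5
  white: 3167 × 1/4 = 791.75
χ² = Σ (O − E)² / E
  black: (792 − 791.75)² / 791.75 = 0.0001
  blue: (1547 − 1583.5)² / 1583.5 = 0.8413
  white: (828 − 791.75)² / 791.75 = 1.6597
χ² = 0.0001 + 0.8413 + 1.6597 = 2.5011 ≈ 2.501

2.501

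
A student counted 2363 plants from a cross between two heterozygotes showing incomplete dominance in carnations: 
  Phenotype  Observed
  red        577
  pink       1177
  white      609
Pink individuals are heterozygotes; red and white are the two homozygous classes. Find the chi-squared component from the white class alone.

With incomplete dominance, a heterozygote × heterozygote cross gives a 1:2:1 phenotypic ratio.
Under the 1:2:1 hypothesis (Σ ratio = 4, N = 2363):
  red: 2363 × 1/4 = 590.75
  pink: 2363 × 2/4 = 1181.5
  white: 2363 × 1/4 = 590.75
Contribution of white: (609 − 590.75)² / 590.75 = 0.5638

0.564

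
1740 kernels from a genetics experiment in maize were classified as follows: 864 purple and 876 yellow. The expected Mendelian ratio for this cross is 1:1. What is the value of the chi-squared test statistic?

0.083

The 1:1 ratio has 2 parts, so with N = 1740 the expected counts are:
  purple: 1740 × 1/2 = 870
  yellow: 1740 × 1/2 = 870
χ² = Σ (O − E)² / E
  purple: (864 − 870)² / 870 = 0.0414
  yellow: (876 − 870)² / 870 = 0.0414
χ² = 0.0414 + 0.0414 = 0.0828 ≈ 0.083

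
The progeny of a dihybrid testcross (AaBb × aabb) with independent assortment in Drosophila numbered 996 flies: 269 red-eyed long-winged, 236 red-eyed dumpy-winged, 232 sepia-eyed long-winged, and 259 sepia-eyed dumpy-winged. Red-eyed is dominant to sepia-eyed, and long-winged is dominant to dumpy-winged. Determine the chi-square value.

A dihybrid testcross with independent assortment gives a 1:1:1:1 ratio.
Under the 1:1:1:1 hypothesis (Σ ratio = 4, N = 996):
  red-eyed long-winged: 996 × 1/4 = 249
  red-eyed dumpy-winged: 996 × 1/4 = 249
  sepia-eyed long-winged: 996 × 1/4 = 249
  sepia-eyed dumpy-winged: 996 × 1/4 = 249
χ² = Σ (O − E)² / E
  red-eyed long-winged: (269 − 249)² / 249 = 1.6064
  red-eyed dumpy-winged: (236 − 249)² / 249 = 0.6787
  sepia-eyed long-winged: (232 − 249)² / 249 = 1.1606
  sepia-eyed dumpy-winged: (259 − 249)² / 249 = 0.4016
χ² = 1.6064 + 0.6787 + 1.1606 + 0.4016 = 3.8473 ≈ 3.847

3.847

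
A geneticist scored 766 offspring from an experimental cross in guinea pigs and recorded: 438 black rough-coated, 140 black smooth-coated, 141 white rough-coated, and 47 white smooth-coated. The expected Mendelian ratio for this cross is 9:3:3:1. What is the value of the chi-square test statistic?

Under the 9:3:3:1 hypothesis (Σ ratio = 16, N = 766):
  black rough-coated: 766 × 9/16 = 430.875
  black smooth-coated: 766 × 3/16 = 143.625
  white rough-coated: 766 × 3/16 = 143.625
  white smooth-coated: 766 × 1/16 = 47.875
χ² = Σ (O − E)² / E
  black rough-coated: (438 − 430.875)² / 430.875 = 0.1178
  black smooth-coated: (140 − 143.625)² / 143.625 = 0.0915
  white rough-coated: (141 − 143.625)² / 143.625 = 0.0480
  white smooth-coated: (47 − 47.875)² / 47.875 = 0.0160
χ² = 0.1178 + 0.0915 + 0.0480 + 0.0160 = 0.2733 ≈ 0.273

0.273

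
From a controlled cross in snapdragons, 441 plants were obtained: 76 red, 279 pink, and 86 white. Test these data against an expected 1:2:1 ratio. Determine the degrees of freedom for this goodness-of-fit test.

A goodness-of-fit test with 3 phenotype classes has df = 3 − 1 = 2.

2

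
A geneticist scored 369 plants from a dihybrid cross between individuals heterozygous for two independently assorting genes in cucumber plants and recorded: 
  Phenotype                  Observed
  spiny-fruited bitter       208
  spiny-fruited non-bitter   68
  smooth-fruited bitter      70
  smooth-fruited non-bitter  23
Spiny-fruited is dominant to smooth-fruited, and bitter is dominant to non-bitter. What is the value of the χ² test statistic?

0.031

A dihybrid F₂ with independent assortment and complete dominance at both loci gives a 9:3:3:1 phenotypic ratio.
Under the 9:3:3:1 hypothesis (Σ ratio = 16, N = 369):
  spiny-fruited bitter: 369 × 9/16 = 207.5625
  spiny-fruited non-bitter: 369 × 3/16 = 69.1875
  smooth-fruited bitter: 369 × 3/16 = 69.1875
  smooth-fruited non-bitter: 369 × 1/16 = 23.0625
χ² = Σ (O − E)² / E
  spiny-fruited bitter: (208 − 207.5625)² / 207.5625 = 0.0009
  spiny-fruited non-bitter: (68 − 69.1875)² / 69.1875 = 0.0204
  smooth-fruited bitter: (70 − 69.1875)² / 69.1875 = 0.0095
  smooth-fruited non-bitter: (23 − 23.0625)² / 23.0625 = 0.0002
χ² = 0.0009 + 0.0204 + 0.0095 + 0.0002 = 0.031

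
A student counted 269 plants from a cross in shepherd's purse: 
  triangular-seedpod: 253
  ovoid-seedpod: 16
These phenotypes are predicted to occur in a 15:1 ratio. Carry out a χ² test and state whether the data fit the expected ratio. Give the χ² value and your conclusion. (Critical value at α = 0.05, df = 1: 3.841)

0.042; consistent

Under the 15:1 hypothesis (Σ ratio = 16, N = 269):
  triangular-seedpod: 269 × 15/16 = 252.1875
  ovoid-seedpod: 269 × 1/16 = 16.8125
χ² = Σ (O − E)² / E
  triangular-seedpod: (253 − 252.1875)² / 252.1875 = 0.0026
  ovoid-seedpod: (16 − 16.8125)² / 16.8125 = 0.0393
χ² = 0.0026 + 0.0393 = 0.0419 ≈ 0.042
Degrees of freedom = 2 − 1 = 1; critical value at α = 0.05 is 3.841.
Since 0.042 < 3.841, we fail to reject the null hypothesis — the data are consistent with the 15:1 ratio.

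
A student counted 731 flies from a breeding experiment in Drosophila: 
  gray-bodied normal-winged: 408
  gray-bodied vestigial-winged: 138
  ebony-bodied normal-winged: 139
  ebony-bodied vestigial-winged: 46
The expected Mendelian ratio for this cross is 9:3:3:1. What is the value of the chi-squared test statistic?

The 9:3:3:1 ratio has 16 parts, so with N = 731 the expected counts are:
  gray-bodied normal-winged: 731 × 9/16 = 411.1875
  gray-bodied vestigial-winged: 731 × 3/16 = 137.0625
  ebony-bodied normal-winged: 731 × 3/16 = 137.0625
  ebony-bodied vestigial-winged: 731 × 1/16 = 45.6875
χ² = Σ (O − E)² / E
  gray-bodied normal-winged: (408 − 411.1875)² / 411.1875 = 0.0247
  gray-bodied vestigial-winged: (138 − 137.0625)² / 137.0625 = 0.0064
  ebony-bodied normal-winged: (139 − 137.0625)² / 137.0625 = 0.0274
  ebony-bodied vestigial-winged: (46 − 45.6875)² / 45.6875 = 0.0021
χ² = 0.0247 + 0.0064 + 0.0274 + 0.0021 = 0.0606 ≈ 0.061

0.061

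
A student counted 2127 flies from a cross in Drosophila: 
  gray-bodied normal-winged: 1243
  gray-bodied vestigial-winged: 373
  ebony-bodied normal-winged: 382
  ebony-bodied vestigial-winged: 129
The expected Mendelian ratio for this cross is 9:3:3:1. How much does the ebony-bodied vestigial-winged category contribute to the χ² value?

0.117

The 9:3:3:1 ratio has 16 parts, so with N = 2127 the expected counts are:
  gray-bodied normal-winged: 2127 × 9/16 = 1196.4375
  gray-bodied vestigial-winged: 2127 × 3/16 = 398.8125
  ebony-bodied normal-winged: 2127 × 3/16 = 398.8125
  ebony-bodied vestigial-winged: 2127 × 1/16 = 132.9375
Contribution of ebony-bodied vestigial-winged: (129 − 132.9375)² / 132.9375 = 0.1166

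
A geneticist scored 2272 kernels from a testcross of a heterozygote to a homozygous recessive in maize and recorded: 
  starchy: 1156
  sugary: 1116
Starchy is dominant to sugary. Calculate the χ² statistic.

0.704

A testcross of a heterozygote (Aa × aa) gives a 1:1 phenotypic ratio.
The 1:1 ratio has 2 parts, so with N = 2272 the expected counts are:
  starchy: 2272 × 1/2 = 1136
  sugary: 2272 × 1/2 = 1136
χ² = Σ (O − E)² / E
  starchy: (1156 − 1136)² / 1136 = 0.3521
  sugary: (1116 − 1136)² / 1136 = 0.3521
χ² = 0.3521 + 0.3521 = 0.7042 ≈ 0.704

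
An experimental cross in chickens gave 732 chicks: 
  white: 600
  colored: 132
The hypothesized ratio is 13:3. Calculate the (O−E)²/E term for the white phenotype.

Under the 13:3 hypothesis (Σ ratio = 16, N = 732):
  white: 732 × 13/16 = 594.75
  colored: 732 × 3/16 = 137.25
Contribution of white: (600 − 594.75)² / 594.75 = 0.0463

0.046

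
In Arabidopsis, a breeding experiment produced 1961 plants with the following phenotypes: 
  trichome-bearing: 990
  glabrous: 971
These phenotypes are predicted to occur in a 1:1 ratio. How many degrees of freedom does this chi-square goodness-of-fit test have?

A goodness-of-fit test with 2 phenotype classes has df = 2 − 1 = 1.

1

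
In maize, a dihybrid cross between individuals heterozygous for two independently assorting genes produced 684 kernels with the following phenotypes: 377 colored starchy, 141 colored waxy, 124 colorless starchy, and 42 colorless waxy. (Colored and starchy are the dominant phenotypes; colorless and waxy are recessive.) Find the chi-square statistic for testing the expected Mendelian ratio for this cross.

1.578

A dihybrid F₂ with independent assortment and complete dominance at both loci gives a 9:3:3:1 phenotypic ratio.
The 9:3:3:1 ratio has 16 parts, so with N = 684 the expected counts are:
  colored starchy: 684 × 9/16 = 384.75
  colored waxy: 684 × 3/16 = 128.25
  colorless starchy: 684 × 3/16 = 128.25
  colorless waxy: 684 × 1/16 = 42.75
χ² = Σ (O − E)² / E
  colored starchy: (377 − 384.75)² / 384.75 = 0.1561
  colored waxy: (141 − 128.25)² / 128.25 = 1.2675
  colorless starchy: (124 − 128.25)² / 128.25 = 0.1408
  colorless waxy: (42 − 42.75)² / 42.75 = 0.0132
χ² = 0.1561 + 1.2675 + 0.1408 + 0.0132 = 1.5776 ≈ 1.578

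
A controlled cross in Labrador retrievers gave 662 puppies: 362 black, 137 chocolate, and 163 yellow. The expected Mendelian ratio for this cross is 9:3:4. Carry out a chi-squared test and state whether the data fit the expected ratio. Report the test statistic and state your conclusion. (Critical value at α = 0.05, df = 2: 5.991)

1.662; consistent

The 9:3:4 ratio has 16 parts, so with N = 662 the expected counts are:
  black: 662 × 9/16 = 372.375
  chocolate: 662 × 3/16 = 124.125
  yellow: 662 × 4/16 = 165.5
χ² = Σ (O − E)² / E
  black: (362 − 372.375)² / 372.375 = 0.2891
  chocolate: (137 − 124.125)² / 124.125 = 1.3355
  yellow: (163 − 165.5)² / 165.5 = 0.0378
χ² = 0.2891 + 1.3355 + 0.0378 = 1.6624 ≈ 1.662
Degrees of freedom = 3 − 1 = 2; critical value at α = 0.05 is 5.991.
Since 1.662 < 5.991, we fail to reject the null hypothesis — the data are consistent with the 9:3:4 ratio.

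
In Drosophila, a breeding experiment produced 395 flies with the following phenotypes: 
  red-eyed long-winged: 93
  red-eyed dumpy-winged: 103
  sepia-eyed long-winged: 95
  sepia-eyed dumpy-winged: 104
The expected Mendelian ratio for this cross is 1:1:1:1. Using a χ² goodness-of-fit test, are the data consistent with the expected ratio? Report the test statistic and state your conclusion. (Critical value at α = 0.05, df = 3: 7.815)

Under the 1:1:1:1 hypothesis (Σ ratio = 4, N = 395):
  red-eyed long-winged: 395 × 1/4 = 98.75
  red-eyed dumpy-winged: 395 × 1/4 = 98.75
  sepia-eyed long-winged: 395 × 1/4 = 98.75
  sepia-eyed dumpy-winged: 395 × 1/4 = 98.75
χ² = Σ (O − E)² / E
  red-eyed long-winged: (93 − 98.75)² / 98.75 = 0.3348
  red-eyed dumpy-winged: (103 − 98.75)² / 98.75 = 0.1829
  sepia-eyed long-winged: (95 − 98.75)² / 98.75 = 0.1424
  sepia-eyed dumpy-winged: (104 − 98.75)² / 98.75 = 0.2791
χ² = 0.3348 + 0.1829 + 0.1424 + 0.2791 = 0.9392 ≈ 0.939
Degrees of freedom = 4 − 1 = 3; critical value at α = 0.05 is 7.815.
Since 0.939 < 7.815, we fail to reject the null hypothesis — the data are consistent with the 1:1:1:1 ratio.

0.939; consistent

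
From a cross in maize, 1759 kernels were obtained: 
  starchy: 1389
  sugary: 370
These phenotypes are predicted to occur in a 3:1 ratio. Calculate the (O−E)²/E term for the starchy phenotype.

Total ratio parts = 4. Expected numbers out of 1759:
  starchy: 1759 × 3/4 = 1319.25
  sugary: 1759 × 1/4 = 439.75
Contribution of starchy: (1389 − 1319.25)² / 1319.25 = 3.6877

3.688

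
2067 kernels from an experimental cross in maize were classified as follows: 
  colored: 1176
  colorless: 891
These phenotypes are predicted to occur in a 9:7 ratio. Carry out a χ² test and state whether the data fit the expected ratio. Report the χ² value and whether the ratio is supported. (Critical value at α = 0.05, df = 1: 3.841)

0.348; consistent

Under the 9:7 hypothesis (Σ ratio = 16, N = 2067):
  colored: 2067 × 9/16 = 1162.6875
  colorless: 2067 × 7/16 = 904.3125
χ² = Σ (O − E)² / E
  colored: (1176 − 1162.6875)² / 1162.6875 = 0.1524
  colorless: (891 − 904.3125)² / 904.3125 = 0.1960
χ² = 0.1524 + 0.1960 = 0.3484 ≈ 0.348
Degrees of freedom = 2 − 1 = 1; critical value at α = 0.05 is 3.841.
Since 0.348 < 3.841, we fail to reject the null hypothesis — the data are consistent with the 9:7 ratio.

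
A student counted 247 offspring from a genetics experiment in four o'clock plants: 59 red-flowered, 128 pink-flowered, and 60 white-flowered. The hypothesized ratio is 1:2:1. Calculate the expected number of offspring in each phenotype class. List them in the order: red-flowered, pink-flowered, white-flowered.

Expected counts for N = 247 under a 1:2:1 ratio (total parts = 4):
  red-flowered: 247 × 1/4 = 61.75
  pink-flowered: 247 × 2/4 = 123.5
  white-flowered: 247 × 1/4 = 61.75

61.75, 123.5, 61.75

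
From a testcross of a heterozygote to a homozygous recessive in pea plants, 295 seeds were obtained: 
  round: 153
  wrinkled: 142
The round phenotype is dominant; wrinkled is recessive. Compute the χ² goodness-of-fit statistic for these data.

0.410

A testcross of a heterozygote (Aa × aa) gives a 1:1 phenotypic ratio.
Under the 1:1 hypothesis (Σ ratio = 2, N = 295):
  round: 295 × 1/2 = 147.5
  wrinkled: 295 × 1/2 = 147.5
χ² = Σ (O − E)² / E
  round: (153 − 147.5)² / 147.5 = 0.2051
  wrinkled: (142 − 147.5)² / 147.5 = 0.2051
χ² = 0.2051 + 0.2051 = 0.4102 ≈ 0.410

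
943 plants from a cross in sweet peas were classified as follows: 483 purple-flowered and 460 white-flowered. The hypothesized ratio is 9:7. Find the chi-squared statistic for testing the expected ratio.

9.697

Total ratio parts = 16. Expected numbers out of 943:
  purple-flowered: 943 × 9/16 = 530.4375
  white-flowered: 943 × 7/16 = 412.5625
χ² = Σ (O − E)² / E
  purple-flowered: (483 − 530.4375)² / 530.4375 = 4.2424
  white-flowered: (460 − 412.5625)² / 412.5625 = 5.4545
χ² = 4.2424 + 5.4545 = 9.6969 ≈ 9.697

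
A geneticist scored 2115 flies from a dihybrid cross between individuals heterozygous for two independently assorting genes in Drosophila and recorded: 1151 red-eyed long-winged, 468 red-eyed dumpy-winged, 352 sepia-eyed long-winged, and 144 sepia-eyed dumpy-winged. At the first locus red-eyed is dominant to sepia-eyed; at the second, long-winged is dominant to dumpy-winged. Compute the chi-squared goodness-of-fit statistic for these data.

A dihybrid F₂ with independent assortment and complete dominance at both loci gives a 9:3:3:1 phenotypic ratio.
Expected counts for N = 2115 under a 9:3:3:1 ratio (total parts = 16):
  red-eyed long-winged: 2115 × 9/16 = 1189.6875
  red-eyed dumpy-winged: 2115 × 3/16 = 396.5625
  sepia-eyed long-winged: 2115 × 3/16 = 396.5625
  sepia-eyed dumpy-winged: 2115 × 1/16 = 132.1875
χ² = Σ (O − E)² / E
  red-eyed long-winged: (1151 − 1189.6875)² / 1189.6875 = 1.2581
  red-eyed dumpy-winged: (468 − 396.5625)² / 396.5625 = 12.8689
  sepia-eyed long-winged: (352 − 396.5625)² / 396.5625 = 5.0076
  sepia-eyed dumpy-winged: (144 − 132.1875)² / 132.1875 = 1.0556
χ² = 1.2581 + 12.8689 + 5.0076 + 1.0556 = 20.1902 ≈ 20.190

20.190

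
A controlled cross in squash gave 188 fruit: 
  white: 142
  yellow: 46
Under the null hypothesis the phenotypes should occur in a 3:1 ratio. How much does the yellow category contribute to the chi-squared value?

0.021

Total ratio parts = 4. Expected numbers out of 188:
  white: 188 × 3/4 = 141
  yellow: 188 × 1/4 = 47
Contribution of yellow: (46 − 47)² / 47 = 0.0213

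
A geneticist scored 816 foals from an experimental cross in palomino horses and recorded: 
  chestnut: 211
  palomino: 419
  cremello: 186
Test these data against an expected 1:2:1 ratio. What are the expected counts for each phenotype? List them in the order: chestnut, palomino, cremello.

204, 408, 204

Under the 1:2:1 hypothesis (Σ ratio = 4, N = 816):
  chestnut: 816 × 1/4 = 204
  palomino: 816 × 2/4 = 408
  cremello: 816 × 1/4 = 204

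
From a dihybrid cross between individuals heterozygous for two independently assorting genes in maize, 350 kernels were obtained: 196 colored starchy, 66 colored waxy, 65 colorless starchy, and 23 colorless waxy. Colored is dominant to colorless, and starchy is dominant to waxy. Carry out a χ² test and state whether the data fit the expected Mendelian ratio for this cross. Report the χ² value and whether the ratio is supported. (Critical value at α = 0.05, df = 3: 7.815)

A dihybrid F₂ with independent assortment and complete dominance at both loci gives a 9:3:3:1 phenotypic ratio.
Under the 9:3:3:1 hypothesis (Σ ratio = 16, N = 350):
  colored starchy: 350 × 9/16 = 196.875
  colored waxy: 350 × 3/16 = 65.625
  colorless starchy: 350 × 3/16 = 65.625
  colorless waxy: 350 × 1/16 = 21.875
χ² = Σ (O − E)² / E
  colored starchy: (196 − 196.875)² / 196.875 = 0.0039
  colored waxy: (66 − 65.625)² / 65.625 = 0.0021
  colorless starchy: (65 − 65.625)² / 65.625 = 0.0060
  colorless waxy: (23 − 21.875)² / 21.875 = 0.0579
χ² = 0.0039 + 0.0021 + 0.0060 + 0.0579 = 0.0699 ≈ 0.070
Degrees of freedom = 4 − 1 = 3; critical value at α = 0.05 is 7.815.
Since 0.070 < 7.815, we fail to reject the null hypothesis — the data are consistent with the 9:3:3:1 ratio.

0.070; consistent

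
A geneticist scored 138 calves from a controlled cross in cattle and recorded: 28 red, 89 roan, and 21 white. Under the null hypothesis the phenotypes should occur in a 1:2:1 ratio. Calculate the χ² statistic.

12.304

Under the 1:2:1 hypothesis (Σ ratio = 4, N = 138):
  red: 138 × 1/4 = 34.5
  roan: 138 × 2/4 = 69
  white: 138 × 1/4 = 34.5
χ² = Σ (O − E)² / E
  red: (28 − 34.5)² / 34.5 = 1.2246
  roan: (89 − 69)² / 69 = 5.7971
  white: (21 − 34.5)² / 34.5 = 5.2826
χ² = 1.2246 + 5.7971 + 5.2826 = 12.3043 ≈ 12.304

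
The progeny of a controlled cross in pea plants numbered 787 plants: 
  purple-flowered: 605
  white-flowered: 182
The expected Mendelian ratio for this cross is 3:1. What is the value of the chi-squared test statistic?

1.474

Under the 3:1 hypothesis (Σ ratio = 4, N = 787):
  purple-flowered: 787 × 3/4 = 590.25
  white-flowered: 787 × 1/4 = 196.75
χ² = Σ (O − E)² / E
  purple-flowered: (605 − 590.25)² / 590.25 = 0.3686
  white-flowered: (182 − 196.75)² / 196.75 = 1.1058
χ² = 0.3686 + 1.1058 = 1.4744 ≈ 1.474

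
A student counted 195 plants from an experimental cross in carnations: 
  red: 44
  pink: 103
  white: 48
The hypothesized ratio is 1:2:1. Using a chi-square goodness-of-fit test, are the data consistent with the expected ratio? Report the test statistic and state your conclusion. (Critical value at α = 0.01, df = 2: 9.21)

Expected counts for N = 195 under a 1:2:1 ratio (total parts = 4):
  red: 195 × 1/4 = 48.75
  pink: 195 × 2/4 = 97.5
  white: 195 × 1/4 = 48.75
χ² = Σ (O − E)² / E
  red: (44 − 48.75)² / 48.75 = 0.4628
  pink: (103 − 97.5)² / 97.5 = 0.3103
  white: (48 − 48.75)² / 48.75 = 0.0115
χ² = 0.4628 + 0.3103 + 0.0115 = 0.7846 ≈ 0.785
Degrees of freedom = 3 − 1 = 2; critical value at α = 0.01 is 9.21.
Since 0.785 < 9.21, we fail to reject the null hypothesis — the data are consistent with the 1:2:1 ratio.

0.785; consistent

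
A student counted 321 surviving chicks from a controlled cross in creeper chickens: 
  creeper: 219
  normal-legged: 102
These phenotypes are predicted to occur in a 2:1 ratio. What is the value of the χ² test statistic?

The 2:1 ratio has 3 parts, so with N = 321 the expected counts are:
  creeper: 321 × 2/3 = 214
  normal-legged: 321 × 1/3 = 107
χ² = Σ (O − E)² / E
  creeper: (219 − 214)² / 214 = 0.1168
  normal-legged: (102 − 107)² / 107 = 0.2336
χ² = 0.1168 + 0.2336 = 0.3504 ≈ 0.350

0.350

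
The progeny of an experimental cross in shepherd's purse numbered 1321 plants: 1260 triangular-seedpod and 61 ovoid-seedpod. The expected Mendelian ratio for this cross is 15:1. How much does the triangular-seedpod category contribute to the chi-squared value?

0.375

Expected counts for N = 1321 under a 15:1 ratio (total parts = 16):
  triangular-seedpod: 1321 × 15/16 = 1238.4375
  ovoid-seedpod: 1321 × 1/16 = 82.5625
Contribution of triangular-seedpod: (1260 − 1238.4375)² / 1238.4375 = 0.3754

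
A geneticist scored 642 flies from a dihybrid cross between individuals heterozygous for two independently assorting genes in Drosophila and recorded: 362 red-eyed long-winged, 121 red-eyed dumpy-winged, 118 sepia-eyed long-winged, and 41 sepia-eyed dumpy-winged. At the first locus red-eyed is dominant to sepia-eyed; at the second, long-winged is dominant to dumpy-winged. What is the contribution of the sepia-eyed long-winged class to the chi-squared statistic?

0.047

A dihybrid F₂ with independent assortment and complete dominance at both loci gives a 9:3:3:1 phenotypic ratio.
Under the 9:3:3:1 hypothesis (Σ ratio = 16, N = 642):
  red-eyed long-winged: 642 × 9/16 = 361.125
  red-eyed dumpy-winged: 642 × 3/16 = 120.375
  sepia-eyed long-winged: 642 × 3/16 = 120.375
  sepia-eyed dumpy-winged: 642 × 1/16 = 40.125
Contribution of sepia-eyed long-winged: (118 − 120.375)² / 120.375 = 0.0469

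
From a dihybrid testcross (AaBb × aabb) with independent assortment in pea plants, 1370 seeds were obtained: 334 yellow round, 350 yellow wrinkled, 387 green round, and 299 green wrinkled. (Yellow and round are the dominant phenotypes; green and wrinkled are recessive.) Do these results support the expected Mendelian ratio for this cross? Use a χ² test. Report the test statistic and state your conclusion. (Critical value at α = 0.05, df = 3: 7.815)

11.682; not consistent

A dihybrid testcross with independent assortment gives a 1:1:1:1 ratio.
The 1:1:1:1 ratio has 4 parts, so with N = 1370 the expected counts are:
  yellow round: 1370 × 1/4 = 342.5
  yellow wrinkled: 1370 × 1/4 = 342.5
  green round: 1370 × 1/4 = 342.5
  green wrinkled: 1370 × 1/4 = 342.5
χ² = Σ (O − E)² / E
  yellow round: (334 − 342.5)² / 342.5 = 0.2109
  yellow wrinkled: (350 − 342.5)² / 342.5 = 0.1642
  green round: (387 − 342.5)² / 342.5 = 5.7818
  green wrinkled: (299 − 342.5)² / 342.5 = 5.5248
χ² = 0.2109 + 0.1642 + 5.7818 + 5.5248 = 11.6817 ≈ 11.682
Degrees of freedom = 4 − 1 = 3; critical value at α = 0.05 is 7.815.
Since 11.682 > 7.815, we reject the null hypothesis — the data do not fit the 1:1:1:1 ratio.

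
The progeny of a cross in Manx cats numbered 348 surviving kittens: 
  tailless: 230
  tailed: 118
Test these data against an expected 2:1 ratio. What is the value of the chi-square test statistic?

Total ratio parts = 3. Expected numbers out of 348:
  tailless: 348 × 2/3 = 232
  tailed: 348 × 1/3 = 116
χ² = Σ (O − E)² / E
  tailless: (230 − 232)² / 232 = 0.0172
  tailed: (118 − 116)² / 116 = 0.0345
χ² = 0.0172 + 0.0345 = 0.0517 ≈ 0.052

0.052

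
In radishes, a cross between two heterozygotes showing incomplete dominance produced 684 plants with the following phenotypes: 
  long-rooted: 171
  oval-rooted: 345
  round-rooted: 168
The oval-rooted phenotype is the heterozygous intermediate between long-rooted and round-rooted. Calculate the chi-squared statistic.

0.079

With incomplete dominance, a heterozygote × heterozygote cross gives a 1:2:1 phenotypic ratio.
The 1:2:1 ratio has 4 parts, so with N = 684 the expected counts are:
  long-rooted: 684 × 1/4 = 171
  oval-rooted: 684 × 2/4 = 342
  round-rooted: 684 × 1/4 = 171
χ² = Σ (O − E)² / E
  long-rooted: (171 − 171)² / 171 = 0.0000
  oval-rooted: (345 − 342)² / 342 = 0.0263
  round-rooted: (168 − 171)² / 171 = 0.0526
χ² = 0.0000 + 0.0263 + 0.0526 = 0.0789 ≈ 0.079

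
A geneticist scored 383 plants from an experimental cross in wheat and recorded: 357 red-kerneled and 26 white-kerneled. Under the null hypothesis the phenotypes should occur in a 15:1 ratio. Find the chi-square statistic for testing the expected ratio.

0.190

Expected counts for N = 383 under a 15:1 ratio (total parts = 16):
  red-kerneled: 383 × 15/16 = 359.0625
  white-kerneled: 383 × 1/16 = 23.9375
χ² = Σ (O − E)² / E
  red-kerneled: (357 − 359.0625)² / 359.0625 = 0.0118
  white-kerneled: (26 − 23.9375)² / 23.9375 = 0.1777
χ² = 0.0118 + 0.1777 = 0.1895 ≈ 0.190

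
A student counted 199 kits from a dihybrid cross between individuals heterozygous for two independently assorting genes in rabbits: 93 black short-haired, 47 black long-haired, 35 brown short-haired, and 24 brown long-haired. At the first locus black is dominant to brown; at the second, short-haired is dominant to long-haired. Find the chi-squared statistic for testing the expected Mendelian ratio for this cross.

16.611

A dihybrid F₂ with independent assortment and complete dominance at both loci gives a 9:3:3:1 phenotypic ratio.
Expected counts for N = 199 under a 9:3:3:1 ratio (total parts = 16):
  black short-haired: 199 × 9/16 = 111.9375
  black long-haired: 199 × 3/16 = 37.3125
  brown short-haired: 199 × 3/16 = 37.3125
  brown long-haired: 199 × 1/16 = 12.4375
χ² = Σ (O − E)² / E
  black short-haired: (93 − 111.9375)² / 111.9375 = 3.2038
  black long-haired: (47 − 37.3125)² / 37.3125 = 2.5152
  brown short-haired: (35 − 37.3125)² / 37.3125 = 0.1433
  brown long-haired: (24 − 12.4375)² / 12.4375 = 10.7491
χ² = 3.2038 + 2.5152 + 0.1433 + 10.7491 = 16.6114 ≈ 16.611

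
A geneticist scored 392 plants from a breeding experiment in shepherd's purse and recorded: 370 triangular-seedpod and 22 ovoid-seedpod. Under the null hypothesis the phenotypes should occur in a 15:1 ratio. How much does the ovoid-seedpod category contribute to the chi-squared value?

0.255

The 15:1 ratio has 16 parts, so with N = 392 the expected counts are:
  triangular-seedpod: 392 × 15/16 = 367.5
  ovoid-seedpod: 392 × 1/16 = 24.5
Contribution of ovoid-seedpod: (22 − 24.5)² / 24.5 = 0.2551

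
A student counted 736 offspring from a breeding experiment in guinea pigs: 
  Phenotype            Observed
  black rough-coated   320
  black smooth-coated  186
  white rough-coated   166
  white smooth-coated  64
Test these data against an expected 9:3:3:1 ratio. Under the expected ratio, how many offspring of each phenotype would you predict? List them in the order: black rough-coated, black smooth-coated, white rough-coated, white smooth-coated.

414, 138, 138, 46

Expected counts for N = 736 under a 9:3:3:1 ratio (total parts = 16):
  black rough-coated: 736 × 9/16 = 414
  black smooth-coated: 736 × 3/16 = 138
  white rough-coated: 736 × 3/16 = 138
  white smooth-coated: 736 × 1/16 = 46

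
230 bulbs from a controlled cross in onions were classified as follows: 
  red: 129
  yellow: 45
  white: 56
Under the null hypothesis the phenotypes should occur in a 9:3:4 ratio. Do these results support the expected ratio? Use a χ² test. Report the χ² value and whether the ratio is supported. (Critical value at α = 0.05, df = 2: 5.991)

Expected counts for N = 230 under a 9:3:4 ratio (total parts = 16):
  red: 230 × 9/16 = 129.375
  yellow: 230 × 3/16 = 43.125
  white: 230 × 4/16 = 57.5
χ² = Σ (O − E)² / E
  red: (129 − 129.375)² / 129.375 = 0.0011
  yellow: (45 − 43.125)² / 43.125 = 0.0815
  white: (56 − 57.5)² / 57.5 = 0.0391
χ² = 0.0011 + 0.0815 + 0.0391 = 0.1217 ≈ 0.122
Degrees of freedom = 3 − 1 = 2; critical value at α = 0.05 is 5.991.
Since 0.122 < 5.991, we fail to reject the null hypothesis — the data are consistent with the 9:3:4 ratio.

0.122; consistent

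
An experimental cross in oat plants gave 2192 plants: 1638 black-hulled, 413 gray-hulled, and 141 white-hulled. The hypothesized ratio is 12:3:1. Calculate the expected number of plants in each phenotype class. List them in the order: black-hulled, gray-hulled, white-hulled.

The 12:3:1 ratio has 16 parts, so with N = 2192 the expected counts are:
  black-hulled: 2192 × 12/16 = 1644
  gray-hulled: 2192 × 3/16 = 411
  white-hulled: 2192 × 1/16 = 137

1644, 411, 137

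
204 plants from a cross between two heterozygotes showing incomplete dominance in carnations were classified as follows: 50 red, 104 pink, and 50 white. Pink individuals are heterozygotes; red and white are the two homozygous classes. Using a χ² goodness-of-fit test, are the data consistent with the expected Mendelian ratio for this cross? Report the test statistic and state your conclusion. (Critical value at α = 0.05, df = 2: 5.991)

0.078; consistent

With incomplete dominance, a heterozygote × heterozygote cross gives a 1:2:1 phenotypic ratio.
Under the 1:2:1 hypothesis (Σ ratio = 4, N = 204):
  red: 204 × 1/4 = 51
  pink: 204 × 2/4 = 102
  white: 204 × 1/4 = 51
χ² = Σ (O − E)² / E
  red: (50 − 51)² / 51 = 0.0196
  pink: (104 − 102)² / 102 = 0.0392
  white: (50 − 51)² / 51 = 0.0196
χ² = 0.0196 + 0.0392 + 0.0196 = 0.0784 ≈ 0.078
Degrees of freedom = 3 − 1 = 2; critical value at α = 0.05 is 5.991.
Since 0.078 < 5.991, we fail to reject the null hypothesis — the data are consistent with the 1:2:1 ratio.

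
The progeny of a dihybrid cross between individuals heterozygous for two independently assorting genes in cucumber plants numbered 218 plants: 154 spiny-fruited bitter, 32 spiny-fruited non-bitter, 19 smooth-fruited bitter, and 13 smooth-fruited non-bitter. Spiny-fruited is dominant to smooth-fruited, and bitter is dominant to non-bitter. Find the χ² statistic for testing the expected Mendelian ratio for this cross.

A dihybrid F₂ with independent assortment and complete dominance at both loci gives a 9:3:3:1 phenotypic ratio.
The 9:3:3:1 ratio has 16 parts, so with N = 218 the expected counts are:
  spiny-fruited bitter: 218 × 9/16 = 122.625
  spiny-fruited non-bitter: 218 × 3/16 = 40.875
  smooth-fruited bitter: 218 × 3/16 = 40.875
  smooth-fruited non-bitter: 218 × 1/16 = 13.625
χ² = Σ (O − E)² / E
  spiny-fruited bitter: (154 − 122.625)² / 122.625 = 8.0277
  spiny-fruited non-bitter: (32 − 40.875)² / 40.875 = 1.9270
  smooth-fruited bitter: (19 − 40.875)² / 40.875 = 11.7068
  smooth-fruited non-bitter: (13 − 13.625)² / 13.625 = 0.0287
χ² = 8.0277 + 1.9270 + 11.7068 + 0.0287 = 21.6902 ≈ 21.690

21.690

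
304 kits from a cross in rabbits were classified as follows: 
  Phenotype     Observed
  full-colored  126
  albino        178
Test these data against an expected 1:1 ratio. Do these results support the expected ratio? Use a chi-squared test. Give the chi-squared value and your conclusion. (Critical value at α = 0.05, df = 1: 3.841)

8.895; not consistent

The 1:1 ratio has 2 parts, so with N = 304 the expected counts are:
  full-colored: 304 × 1/2 = 152
  albino: 304 × 1/2 = 152
χ² = Σ (O − E)² / E
  full-colored: (126 − 152)² / 152 = 4.4474
  albino: (178 − 152)² / 152 = 4.4474
χ² = 4.4474 + 4.4474 = 8.8948 ≈ 8.895
Degrees of freedom = 2 − 1 = 1; critical value at α = 0.05 is 3.841.
Since 8.895 > 3.841, we reject the null hypothesis — the data do not fit the 1:1 ratio.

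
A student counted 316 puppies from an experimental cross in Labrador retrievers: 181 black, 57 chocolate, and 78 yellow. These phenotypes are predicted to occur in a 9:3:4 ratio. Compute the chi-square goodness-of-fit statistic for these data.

0.158

Total ratio parts = 16. Expected numbers out of 316:
  black: 316 × 9/16 = 177.75
  chocolate: 316 × 3/16 = 59.25
  yellow: 316 × 4/16 = 79
χ² = Σ (O − E)² / E
  black: (181 − 177.75)² / 177.75 = 0.0594
  chocolate: (57 − 59.25)² / 59.25 = 0.0854
  yellow: (78 − 79)² / 79 = 0.0127
χ² = 0.0594 + 0.0854 + 0.0127 = 0.1575 ≈ 0.158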